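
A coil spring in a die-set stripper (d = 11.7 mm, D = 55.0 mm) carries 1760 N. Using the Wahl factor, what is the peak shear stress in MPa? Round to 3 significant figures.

Spring index C = D/d = 55.0/11.7 = 4.7009
K_W = (4C−1)/(4C−4) + 0.615/C = 17.803/14.803 + 0.1308 = 1.3335
τ₀ = 8FD/(πd³) = 8·1760·55.0/(π·11.7³) = 774400/5031.6 = 153.91 MPa
τ_max = K·τ₀ = 1.3335 × 153.91 = 205.23 MPa

205 MPa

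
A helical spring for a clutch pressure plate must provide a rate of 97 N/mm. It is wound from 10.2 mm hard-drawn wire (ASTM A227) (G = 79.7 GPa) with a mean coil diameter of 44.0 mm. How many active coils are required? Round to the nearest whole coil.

N_a = Gd⁴/(8D³k) = (79.7×10³ × 10.2⁴)/(8 × 44.0³ × 97)
    = 8.62698e+08 / 6.61028e+07 = 13.05 → 13 coils

13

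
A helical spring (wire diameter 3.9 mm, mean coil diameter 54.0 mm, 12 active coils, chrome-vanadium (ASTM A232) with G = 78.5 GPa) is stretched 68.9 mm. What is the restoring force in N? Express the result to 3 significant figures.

82.8 N

k = Gd⁴/(8D³N_a) = (78.5×10³)(3.9⁴)/(8·54.0³·12) = 1.2014 N/mm
F = k·δ = 1.2014 × 68.9 = 82.774 N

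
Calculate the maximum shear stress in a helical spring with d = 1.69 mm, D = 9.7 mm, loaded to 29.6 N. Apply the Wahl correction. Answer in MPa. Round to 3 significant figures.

192 MPa

Spring index C = D/d = 9.7/1.69 = 5.7396
K_W = (4C−1)/(4C−4) + 0.615/C = 21.959/18.959 + 0.1071 = 1.2654
τ₀ = 8FD/(πd³) = 8·29.6·9.7/(π·1.69³) = 2296.96/15.164 = 151.48 MPa
τ_max = K·τ₀ = 1.2654 × 151.48 = 191.68 MPa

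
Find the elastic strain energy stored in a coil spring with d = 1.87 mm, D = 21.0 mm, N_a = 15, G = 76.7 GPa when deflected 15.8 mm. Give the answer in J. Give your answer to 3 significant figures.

0.105 J

k = Gd⁴/(8D³N_a) = (76.7×10³)(1.87⁴)/(8·21.0³·15) = 0.84396 N/mm
U = ½kδ² = 0.5 × 0.84396 × 15.8² = 105.34 N·mm = 0.10534 J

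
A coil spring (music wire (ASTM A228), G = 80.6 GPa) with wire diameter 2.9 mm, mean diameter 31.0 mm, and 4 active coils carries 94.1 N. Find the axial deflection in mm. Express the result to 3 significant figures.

k = Gd⁴/(8D³N_a) = (80.6×10³)(2.9⁴)/(8·31.0³·4) = 5.9799 N/mm
δ = F/k = 94.1 / 5.9799 = 15.736 mm

15.7 mm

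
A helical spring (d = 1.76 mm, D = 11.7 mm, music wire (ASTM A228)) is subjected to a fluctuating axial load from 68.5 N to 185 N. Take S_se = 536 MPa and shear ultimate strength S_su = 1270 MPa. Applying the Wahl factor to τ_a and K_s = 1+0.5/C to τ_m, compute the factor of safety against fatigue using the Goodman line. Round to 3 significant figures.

C = D/d = 11.7/1.76 = 6.6477; K_W = (4C−1)/(4C−4)+0.615/C = 1.2253; K_s = 1+0.5/C = 1.0752
F_a = (F_max−F_min)/2 = 58.25 N; F_m = (F_max+F_min)/2 = 126.75 N
τ_a = K_W·8F_aD/(πd³) = 1.2253 × 318.33 = 390.06 MPa
τ_m = K_s·8F_mD/(πd³) = 1.0752 × 692.69 = 744.78 MPa
Goodman: 1/n_f = τ_a/S_se + τ_m/S_su = 390.06/536 + 744.78/1270 = 0.72772 + 0.58644 = 1.3142
n_f = 1/1.3142 = 0.7609

0.761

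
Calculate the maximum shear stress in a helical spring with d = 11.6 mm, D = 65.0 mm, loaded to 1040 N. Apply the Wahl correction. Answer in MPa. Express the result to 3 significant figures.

Spring index C = D/d = 65.0/11.6 = 5.6034
K_W = (4C−1)/(4C−4) + 0.615/C = 21.414/18.414 + 0.1098 = 1.2727
τ₀ = 8FD/(πd³) = 8·1040·65.0/(π·11.6³) = 540800/4903.7 = 110.28 MPa
τ_max = K·τ₀ = 1.2727 × 110.28 = 140.36 MPa

140 MPa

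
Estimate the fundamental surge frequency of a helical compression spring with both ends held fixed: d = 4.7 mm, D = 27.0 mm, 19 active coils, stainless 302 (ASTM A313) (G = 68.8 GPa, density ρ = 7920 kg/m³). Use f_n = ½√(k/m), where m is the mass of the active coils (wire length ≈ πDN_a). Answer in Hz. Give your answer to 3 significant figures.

k = Gd⁴/(8D³N_a) = (68.8×10³)(4.7⁴)/(8·27.0³·19) = 11.221 N/mm = 11221 N/m
Wire length L = πDN_a = π·27.0·19 = 1611.6 mm
m = ρ·(πd²/4)·L = 7920 × 17.349×10⁻⁶ m² × 1.6116 m = 0.22145 kg
f_n = ½√(k/m) = 0.5·√(11221/0.22145) = 0.5·√(50672) = 112.55 Hz

113 Hz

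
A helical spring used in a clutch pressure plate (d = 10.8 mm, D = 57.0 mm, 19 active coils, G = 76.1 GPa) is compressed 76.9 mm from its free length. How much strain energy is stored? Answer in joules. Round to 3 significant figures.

k = Gd⁴/(8D³N_a) = (76.1×10³)(10.8⁴)/(8·57.0³·19) = 36.78 N/mm
U = ½kδ² = 0.5 × 36.78 × 76.9² = 1.0875e+05 N·mm = 108.75 J

109 J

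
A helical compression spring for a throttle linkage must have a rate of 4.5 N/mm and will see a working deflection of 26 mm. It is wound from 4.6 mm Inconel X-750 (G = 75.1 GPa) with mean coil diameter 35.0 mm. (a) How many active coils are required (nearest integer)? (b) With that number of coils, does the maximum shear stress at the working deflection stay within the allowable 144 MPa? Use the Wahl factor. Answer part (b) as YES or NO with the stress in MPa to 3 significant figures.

N_a = Gd⁴/(8D³k) = (75.1×10³)(4.6⁴)/(8·35.0³·4.5) = 21.79 → N_a = 22
Actual rate k = Gd⁴/(8D³·22) = 4.4561 N/mm
Working load F = kδ = 4.4561·26 = 115.86 N
C = 35.0/4.6 = 7.6087; K_W = (4C−1)/(4C−4)+0.615/C = 1.1943
τ_max = K_W·8FD/(πd³) = 1.1943·106.09 = 126.7 MPa
τ_max ≤ 144 MPa → acceptable

(a) 22 coils; (b) YES, τ_max = 127 MPa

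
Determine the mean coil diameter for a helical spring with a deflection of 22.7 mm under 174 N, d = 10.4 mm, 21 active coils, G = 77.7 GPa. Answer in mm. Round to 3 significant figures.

89.0 mm

Required rate k = F/δ = 174/22.7 = 7.6652 N/mm
D = (Gd⁴/(8N_a·k))^(1/3) = (77.7×10³·10.4⁴/(8·21·7.6652))^(1/3)
  = (705865)^(1/3) = 89.0377 mm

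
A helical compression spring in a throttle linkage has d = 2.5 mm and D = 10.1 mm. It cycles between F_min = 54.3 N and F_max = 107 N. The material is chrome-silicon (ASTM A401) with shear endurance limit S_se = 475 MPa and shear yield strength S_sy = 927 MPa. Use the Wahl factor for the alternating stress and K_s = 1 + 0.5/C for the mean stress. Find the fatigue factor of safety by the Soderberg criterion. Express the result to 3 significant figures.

C = D/d = 10.1/2.5 = 4.0400; K_W = (4C−1)/(4C−4)+0.615/C = 1.3989; K_s = 1+0.5/C = 1.1238
F_a = (F_max−F_min)/2 = 26.35 N; F_m = (F_max+F_min)/2 = 80.65 N
τ_a = K_W·8F_aD/(πd³) = 1.3989 × 43.373 = 60.677 MPa
τ_m = K_s·8F_mD/(πd³) = 1.1238 × 132.75 = 149.18 MPa
Soderberg: 1/n_f = τ_a/S_se + τ_m/S_sy = 60.677/475 + 149.18/927 = 0.12774 + 0.16093 = 0.28867
n_f = 1/0.28867 = 3.464

3.46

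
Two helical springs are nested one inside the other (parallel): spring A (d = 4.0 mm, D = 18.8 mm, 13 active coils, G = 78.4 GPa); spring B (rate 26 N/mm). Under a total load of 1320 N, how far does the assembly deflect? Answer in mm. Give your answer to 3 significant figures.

24.0 mm

k_A = Gd⁴/(8D³N_a) = (78.4×10³)(4.0⁴)/(8·18.8³·13) = 29.044 N/mm
Parallel: k_eq = 29.044 + 26 = 55.044 N/mm
δ = F/k_eq = 1320/55.044 = 23.981 mm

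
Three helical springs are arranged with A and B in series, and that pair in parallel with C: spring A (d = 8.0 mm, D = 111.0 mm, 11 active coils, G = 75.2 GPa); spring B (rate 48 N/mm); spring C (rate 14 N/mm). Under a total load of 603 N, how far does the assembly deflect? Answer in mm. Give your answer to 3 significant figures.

k_A = Gd⁴/(8D³N_a) = (75.2×10³)(8.0⁴)/(8·111.0³·11) = 2.5593 N/mm
Springs A,B series: k_AB = 1/(1/2.5593+1/48) = 2.4298 N/mm; parallel with C: k_eq = 2.4298+14 = 16.43 N/mm
δ = F/k_eq = 603/16.43 = 36.702 mm

36.7 mm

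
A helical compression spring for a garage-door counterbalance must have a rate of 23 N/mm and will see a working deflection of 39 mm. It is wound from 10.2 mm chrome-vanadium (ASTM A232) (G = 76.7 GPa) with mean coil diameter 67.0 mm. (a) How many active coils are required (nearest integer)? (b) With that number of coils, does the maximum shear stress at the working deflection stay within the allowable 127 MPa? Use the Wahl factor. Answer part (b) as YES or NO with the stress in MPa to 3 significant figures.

N_a = Gd⁴/(8D³k) = (76.7×10³)(10.2⁴)/(8·67.0³·23) = 15 → N_a = 15
Actual rate k = Gd⁴/(8D³·15) = 23.003 N/mm
Working load F = kδ = 23.003·39 = 897.13 N
C = 67.0/10.2 = 6.5686; K_W = (4C−1)/(4C−4)+0.615/C = 1.2283
τ_max = K_W·8FD/(πd³) = 1.2283·144.23 = 177.16 MPa
τ_max > 127 MPa → exceeds allowable

(a) 15 coils; (b) NO, τ_max = 177 MPa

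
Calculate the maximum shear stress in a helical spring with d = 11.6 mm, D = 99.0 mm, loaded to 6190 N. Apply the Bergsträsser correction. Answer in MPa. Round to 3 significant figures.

Spring index C = D/d = 99.0/11.6 = 8.5345
K_B = (4C+2)/(4C−3) = 36.138/31.138 = 1.1606
τ₀ = 8FD/(πd³) = 8·6190·99.0/(π·11.6³) = 4.90248e+06/4903.7 = 999.75 MPa
τ_max = K·τ₀ = 1.1606 × 999.75 = 1160.3 MPa

1160 MPa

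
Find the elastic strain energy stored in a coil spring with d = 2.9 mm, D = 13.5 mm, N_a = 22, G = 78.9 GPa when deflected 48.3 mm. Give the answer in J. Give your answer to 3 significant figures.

15.0 J

k = Gd⁴/(8D³N_a) = (78.9×10³)(2.9⁴)/(8·13.5³·22) = 12.887 N/mm
U = ½kδ² = 0.5 × 12.887 × 48.3² = 15032 N·mm = 15.032 J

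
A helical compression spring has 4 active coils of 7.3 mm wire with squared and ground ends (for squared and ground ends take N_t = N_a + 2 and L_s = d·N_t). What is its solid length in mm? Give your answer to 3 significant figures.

43.8 mm

squared and ground ends: N_t = N_a + 2 = 4 + 2 = 6
L_s = d·N_t = 7.3 × 6 = 43.8 mm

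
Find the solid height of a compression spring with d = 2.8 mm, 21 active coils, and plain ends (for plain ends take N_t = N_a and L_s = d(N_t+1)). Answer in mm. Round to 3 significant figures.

61.6 mm

plain ends: N_t = N_a = 21
L_s = d·(N_t+1) = 2.8 × 22 = 61.6 mm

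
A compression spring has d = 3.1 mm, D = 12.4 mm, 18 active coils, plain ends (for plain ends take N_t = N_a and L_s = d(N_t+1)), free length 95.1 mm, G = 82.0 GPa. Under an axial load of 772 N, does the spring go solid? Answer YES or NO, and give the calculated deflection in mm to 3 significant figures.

k = Gd⁴/(8D³N_a) = (82.0×10³)(3.1⁴)/(8·12.4³·18) = 27.582 N/mm
N_t = 18; L_s = 3.1·19 = 58.9 mm; δ_solid = L₀ − L_s = 95.1 − 58.9 = 36.2 mm
δ = F/k = 772/27.582 = 27.989 mm
δ < δ_solid → spring does not go solid

NO, δ = 28.0 mm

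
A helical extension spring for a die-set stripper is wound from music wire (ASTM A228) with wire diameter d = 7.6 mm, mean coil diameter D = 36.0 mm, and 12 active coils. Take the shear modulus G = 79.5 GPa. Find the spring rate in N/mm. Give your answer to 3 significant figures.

59.2 N/mm

k = Gd⁴/(8D³N_a) = (79.5×10³ × 7.6⁴) / (8 × 36.0³ × 12)
  = 2.65229e+08 / 4.47898e+06 = 59.217 N/mm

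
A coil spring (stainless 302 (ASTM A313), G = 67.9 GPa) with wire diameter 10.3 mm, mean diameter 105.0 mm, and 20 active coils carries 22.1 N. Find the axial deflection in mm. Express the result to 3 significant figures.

5.36 mm

k = Gd⁴/(8D³N_a) = (67.9×10³)(10.3⁴)/(8·105.0³·20) = 4.126 N/mm
δ = F/k = 22.1 / 4.126 = 5.3563 mm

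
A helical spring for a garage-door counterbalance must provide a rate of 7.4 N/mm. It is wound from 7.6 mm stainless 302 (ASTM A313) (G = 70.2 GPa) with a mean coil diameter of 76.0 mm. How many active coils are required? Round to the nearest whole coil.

N_a = Gd⁴/(8D³k) = (70.2×10³ × 7.6⁴)/(8 × 76.0³ × 7.4)
    = 2.34202e+08 / 2.59874e+07 = 9.012 → 9 coils

9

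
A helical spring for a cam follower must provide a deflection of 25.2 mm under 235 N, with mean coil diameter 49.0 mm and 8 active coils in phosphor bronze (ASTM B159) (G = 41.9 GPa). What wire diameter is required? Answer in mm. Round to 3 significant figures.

6.40 mm

Required rate k = F/δ = 235/25.2 = 9.3254 N/mm
d = (8D³N_a·k / G)^(1/4) = (8·49.0³·8·9.3254 / (41.9×10³))^0.25
  = (1675.8)^0.25 = 6.3982 mm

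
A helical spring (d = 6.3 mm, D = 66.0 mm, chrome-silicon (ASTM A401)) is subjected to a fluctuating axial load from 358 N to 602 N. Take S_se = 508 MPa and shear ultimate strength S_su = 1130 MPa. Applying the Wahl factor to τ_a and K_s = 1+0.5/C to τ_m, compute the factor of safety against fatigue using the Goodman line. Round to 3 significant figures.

C = D/d = 66.0/6.3 = 10.4762; K_W = (4C−1)/(4C−4)+0.615/C = 1.1379; K_s = 1+0.5/C = 1.0477
F_a = (F_max−F_min)/2 = 122 N; F_m = (F_max+F_min)/2 = 480 N
τ_a = K_W·8F_aD/(πd³) = 1.1379 × 82.002 = 93.306 MPa
τ_m = K_s·8F_mD/(πd³) = 1.0477 × 322.63 = 338.03 MPa
Goodman: 1/n_f = τ_a/S_se + τ_m/S_su = 93.306/508 + 338.03/1130 = 0.18367 + 0.29914 = 0.48281
n_f = 1/0.48281 = 2.071

2.07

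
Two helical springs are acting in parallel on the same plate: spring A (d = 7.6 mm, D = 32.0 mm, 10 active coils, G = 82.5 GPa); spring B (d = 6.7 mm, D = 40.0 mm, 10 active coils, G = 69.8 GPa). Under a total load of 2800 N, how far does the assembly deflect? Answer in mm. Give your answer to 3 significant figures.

k_A = Gd⁴/(8D³N_a) = (82.5×10³)(7.6⁴)/(8·32.0³·10) = 104.99 N/mm
k_B = Gd⁴/(8D³N_a) = (69.8×10³)(6.7⁴)/(8·40.0³·10) = 27.472 N/mm
Parallel: k_eq = 104.99 + 27.472 = 132.47 N/mm
δ = F/k_eq = 2800/132.47 = 21.137 mm

21.1 mm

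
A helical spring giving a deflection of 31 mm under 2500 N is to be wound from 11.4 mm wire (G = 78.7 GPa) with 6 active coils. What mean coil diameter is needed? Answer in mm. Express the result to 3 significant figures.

Required rate k = F/δ = 2500/31 = 80.645 N/mm
D = (Gd⁴/(8N_a·k))^(1/3) = (78.7×10³·11.4⁴/(8·6·80.645))^(1/3)
  = (343380)^(1/3) = 70.0258 mm

70.0 mm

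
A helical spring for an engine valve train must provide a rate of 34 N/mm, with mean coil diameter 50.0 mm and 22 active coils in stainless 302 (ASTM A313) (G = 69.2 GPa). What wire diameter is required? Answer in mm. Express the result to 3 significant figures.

10.2 mm

d = (8D³N_a·k / G)^(1/4) = (8·50.0³·22·34 / (69.2×10³))^0.25
  = (10809)^0.25 = 10.1964 mm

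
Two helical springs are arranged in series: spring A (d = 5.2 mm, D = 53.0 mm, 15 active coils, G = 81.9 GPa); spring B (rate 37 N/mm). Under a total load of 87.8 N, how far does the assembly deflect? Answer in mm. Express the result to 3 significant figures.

k_A = Gd⁴/(8D³N_a) = (81.9×10³)(5.2⁴)/(8·53.0³·15) = 3.3519 N/mm
Series: 1/k_eq = 1/3.3519 + 1/37 = 0.32537; k_eq = 3.0735 N/mm
δ = F/k_eq = 87.8/3.0735 = 28.567 mm

28.6 mm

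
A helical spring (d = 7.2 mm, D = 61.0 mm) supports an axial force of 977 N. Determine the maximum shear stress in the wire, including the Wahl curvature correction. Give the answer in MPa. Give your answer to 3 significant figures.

Spring index C = D/d = 61.0/7.2 = 8.4722
K_W = (4C−1)/(4C−4) + 0.615/C = 32.889/29.889 + 0.0726 = 1.1730
τ₀ = 8FD/(πd³) = 8·977·61.0/(π·7.2³) = 476776/1172.6 = 406.6 MPa
τ_max = K·τ₀ = 1.1730 × 406.6 = 476.93 MPa

477 MPa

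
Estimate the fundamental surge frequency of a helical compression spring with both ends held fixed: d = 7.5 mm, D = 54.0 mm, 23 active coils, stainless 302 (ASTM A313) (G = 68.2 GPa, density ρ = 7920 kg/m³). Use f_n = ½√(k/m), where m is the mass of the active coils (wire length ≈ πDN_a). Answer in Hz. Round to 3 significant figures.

k = Gd⁴/(8D³N_a) = (68.2×10³)(7.5⁴)/(8·54.0³·23) = 7.4478 N/mm = 7447.8 N/m
Wire length L = πDN_a = π·54.0·23 = 3901.9 mm
m = ρ·(πd²/4)·L = 7920 × 44.179×10⁻⁶ m² × 3.9019 m = 1.3652 kg
f_n = ½√(k/m) = 0.5·√(7447.8/1.3652) = 0.5·√(5455.3) = 36.93 Hz

36.9 Hz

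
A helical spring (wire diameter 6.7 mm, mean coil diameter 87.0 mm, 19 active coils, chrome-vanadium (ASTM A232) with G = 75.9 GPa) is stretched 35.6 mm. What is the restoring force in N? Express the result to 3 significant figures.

k = Gd⁴/(8D³N_a) = (75.9×10³)(6.7⁴)/(8·87.0³·19) = 1.5281 N/mm
F = k·δ = 1.5281 × 35.6 = 54.399 N

54.4 N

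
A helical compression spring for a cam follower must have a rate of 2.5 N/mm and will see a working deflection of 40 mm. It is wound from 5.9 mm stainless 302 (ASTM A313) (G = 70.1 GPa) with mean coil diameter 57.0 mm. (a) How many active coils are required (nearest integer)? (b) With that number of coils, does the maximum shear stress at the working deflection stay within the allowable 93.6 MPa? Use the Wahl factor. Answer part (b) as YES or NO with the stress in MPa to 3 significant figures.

(a) 23 coils; (b) YES, τ_max = 81.1 MPa

N_a = Gd⁴/(8D³k) = (70.1×10³)(5.9⁴)/(8·57.0³·2.5) = 22.93 → N_a = 23
Actual rate k = Gd⁴/(8D³·23) = 2.4928 N/mm
Working load F = kδ = 2.4928·40 = 99.711 N
C = 57.0/5.9 = 9.6610; K_W = (4C−1)/(4C−4)+0.615/C = 1.1503
τ_max = K_W·8FD/(πd³) = 1.1503·70.47 = 81.058 MPa
τ_max ≤ 93.6 MPa → acceptable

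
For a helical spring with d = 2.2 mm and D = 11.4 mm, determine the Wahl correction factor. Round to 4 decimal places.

C = D/d = 11.4/2.2 = 5.1818
K_W = (4C−1)/(4C−4) + 0.615/C = 19.727/16.727 + 0.1187 = 1.2980

1.2980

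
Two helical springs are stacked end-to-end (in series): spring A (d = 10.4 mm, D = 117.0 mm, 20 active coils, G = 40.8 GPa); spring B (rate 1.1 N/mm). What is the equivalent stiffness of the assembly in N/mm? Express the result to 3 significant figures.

0.692 N/mm

k_A = Gd⁴/(8D³N_a) = (40.8×10³)(10.4⁴)/(8·117.0³·20) = 1.8626 N/mm
Series: 1/k_eq = 1/1.8626 + 1/1.1 = 1.446; k_eq = 0.69157 N/mm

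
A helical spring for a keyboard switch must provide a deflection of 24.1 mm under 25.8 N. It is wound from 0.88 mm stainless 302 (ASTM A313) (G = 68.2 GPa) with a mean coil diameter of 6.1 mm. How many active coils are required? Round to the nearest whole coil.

Required rate k = F/δ = 25.8/24.1 = 1.0705 N/mm
N_a = Gd⁴/(8D³k) = (68.2×10³ × 0.88⁴)/(8 × 6.1³ × 1.0705)
    = 40899.2 / 1943.94 = 21.04 → 21 coils

21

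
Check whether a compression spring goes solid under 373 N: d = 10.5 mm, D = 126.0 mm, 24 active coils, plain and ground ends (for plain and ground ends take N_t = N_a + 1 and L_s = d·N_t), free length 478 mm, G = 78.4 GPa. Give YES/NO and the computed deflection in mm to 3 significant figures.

NO, δ = 150 mm

k = Gd⁴/(8D³N_a) = (78.4×10³)(10.5⁴)/(8·126.0³·24) = 2.4812 N/mm
N_t = 25; L_s = 10.5·25 = 262.5 mm; δ_solid = L₀ − L_s = 478 − 262.5 = 215.5 mm
δ = F/k = 373/2.4812 = 150.33 mm
δ < δ_solid → spring does not go solid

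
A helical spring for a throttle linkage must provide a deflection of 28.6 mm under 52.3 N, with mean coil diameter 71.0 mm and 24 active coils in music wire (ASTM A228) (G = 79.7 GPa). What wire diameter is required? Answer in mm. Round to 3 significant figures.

Required rate k = F/δ = 52.3/28.6 = 1.8287 N/mm
d = (8D³N_a·k / G)^(1/4) = (8·71.0³·24·1.8287 / (79.7×10³))^0.25
  = (1576.7)^0.25 = 6.3014 mm

6.30 mm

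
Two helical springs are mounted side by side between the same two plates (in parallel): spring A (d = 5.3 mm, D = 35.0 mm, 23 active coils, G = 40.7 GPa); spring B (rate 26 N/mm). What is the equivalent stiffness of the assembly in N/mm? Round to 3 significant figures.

k_A = Gd⁴/(8D³N_a) = (40.7×10³)(5.3⁴)/(8·35.0³·23) = 4.0708 N/mm
Parallel: k_eq = 4.0708 + 26 = 30.071 N/mm

30.1 N/mm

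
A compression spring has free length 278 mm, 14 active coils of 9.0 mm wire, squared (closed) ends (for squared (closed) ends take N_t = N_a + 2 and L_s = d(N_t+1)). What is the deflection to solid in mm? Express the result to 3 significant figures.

N_t = 16; L_s = 9.0·17 = 153 mm
δ_solid = L₀ − L_s = 278 − 153 = 125 mm

125 mm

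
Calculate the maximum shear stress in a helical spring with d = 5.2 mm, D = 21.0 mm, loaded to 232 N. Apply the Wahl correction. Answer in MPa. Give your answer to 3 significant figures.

123 MPa

Spring index C = D/d = 21.0/5.2 = 4.0385
K_W = (4C−1)/(4C−4) + 0.615/C = 15.154/12.154 + 0.1523 = 1.3991
τ₀ = 8FD/(πd³) = 8·232·21.0/(π·5.2³) = 38976/441.73 = 88.234 MPa
τ_max = K·τ₀ = 1.3991 × 88.234 = 123.45 MPa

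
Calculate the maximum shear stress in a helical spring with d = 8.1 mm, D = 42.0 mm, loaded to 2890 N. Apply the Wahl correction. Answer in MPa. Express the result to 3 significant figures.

755 MPa

Spring index C = D/d = 42.0/8.1 = 5.1852
K_W = (4C−1)/(4C−4) + 0.615/C = 19.741/16.741 + 0.1186 = 1.2978
τ₀ = 8FD/(πd³) = 8·2890·42.0/(π·8.1³) = 971040/1669.6 = 581.61 MPa
τ_max = K·τ₀ = 1.2978 × 581.61 = 754.82 MPa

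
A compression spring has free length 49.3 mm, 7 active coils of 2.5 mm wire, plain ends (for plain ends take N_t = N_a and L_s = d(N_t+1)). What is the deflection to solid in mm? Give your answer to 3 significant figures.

N_t = 7; L_s = 2.5·8 = 20 mm
δ_solid = L₀ − L_s = 49.3 − 20 = 29.3 mm

29.3 mm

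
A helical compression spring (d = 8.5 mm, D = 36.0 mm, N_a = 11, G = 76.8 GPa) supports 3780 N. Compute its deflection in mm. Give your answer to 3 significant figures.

38.7 mm

k = Gd⁴/(8D³N_a) = (76.8×10³)(8.5⁴)/(8·36.0³·11) = 97.644 N/mm
δ = F/k = 3780 / 97.644 = 38.712 mm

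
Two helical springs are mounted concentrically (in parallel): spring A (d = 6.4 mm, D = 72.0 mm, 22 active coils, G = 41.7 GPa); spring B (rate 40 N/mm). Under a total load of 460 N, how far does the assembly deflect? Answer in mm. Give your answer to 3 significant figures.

k_A = Gd⁴/(8D³N_a) = (41.7×10³)(6.4⁴)/(8·72.0³·22) = 1.065 N/mm
Parallel: k_eq = 1.065 + 40 = 41.065 N/mm
δ = F/k_eq = 460/41.065 = 11.202 mm

11.2 mm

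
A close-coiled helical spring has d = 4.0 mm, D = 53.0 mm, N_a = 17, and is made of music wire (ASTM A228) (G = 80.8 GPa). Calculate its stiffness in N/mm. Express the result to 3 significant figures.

1.02 N/mm

k = Gd⁴/(8D³N_a) = (80.8×10³ × 4.0⁴) / (8 × 53.0³ × 17)
  = 2.06848e+07 / 2.02473e+07 = 1.0216 N/mm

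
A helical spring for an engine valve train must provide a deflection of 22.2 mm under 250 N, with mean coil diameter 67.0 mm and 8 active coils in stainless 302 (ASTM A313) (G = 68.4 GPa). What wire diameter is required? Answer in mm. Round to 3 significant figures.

7.50 mm

Required rate k = F/δ = 250/22.2 = 11.261 N/mm
d = (8D³N_a·k / G)^(1/4) = (8·67.0³·8·11.261 / (68.4×10³))^0.25
  = (3169.1)^0.25 = 7.5030 mm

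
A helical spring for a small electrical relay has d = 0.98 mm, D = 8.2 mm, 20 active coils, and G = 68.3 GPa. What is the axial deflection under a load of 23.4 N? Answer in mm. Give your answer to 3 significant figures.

32.8 mm

k = Gd⁴/(8D³N_a) = (68.3×10³)(0.98⁴)/(8·8.2³·20) = 0.71411 N/mm
δ = F/k = 23.4 / 0.71411 = 32.768 mm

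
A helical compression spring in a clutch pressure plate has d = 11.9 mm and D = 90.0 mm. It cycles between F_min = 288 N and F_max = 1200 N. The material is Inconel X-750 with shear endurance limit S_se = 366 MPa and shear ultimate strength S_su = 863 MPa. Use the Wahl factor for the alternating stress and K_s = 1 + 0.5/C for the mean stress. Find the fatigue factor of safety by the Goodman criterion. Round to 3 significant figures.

3.05

C = D/d = 90.0/11.9 = 7.5630; K_W = (4C−1)/(4C−4)+0.615/C = 1.1956; K_s = 1+0.5/C = 1.0661
F_a = (F_max−F_min)/2 = 456 N; F_m = (F_max+F_min)/2 = 744 N
τ_a = K_W·8F_aD/(πd³) = 1.1956 × 62.016 = 74.146 MPa
τ_m = K_s·8F_mD/(πd³) = 1.0661 × 101.18 = 107.87 MPa
Goodman: 1/n_f = τ_a/S_se + τ_m/S_su = 74.146/366 + 107.87/863 = 0.20259 + 0.12500 = 0.32758
n_f = 1/0.32758 = 3.053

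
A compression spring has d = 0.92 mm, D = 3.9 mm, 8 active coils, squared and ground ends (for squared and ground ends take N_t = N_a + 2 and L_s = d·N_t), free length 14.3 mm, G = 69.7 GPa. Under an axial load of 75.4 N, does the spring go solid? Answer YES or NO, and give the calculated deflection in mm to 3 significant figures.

YES, δ = 5.73 mm

k = Gd⁴/(8D³N_a) = (69.7×10³)(0.92⁴)/(8·3.9³·8) = 13.153 N/mm
N_t = 10; L_s = 0.92·10 = 9.2 mm; δ_solid = L₀ − L_s = 14.3 − 9.2 = 5.1 mm
δ = F/k = 75.4/13.153 = 5.7327 mm
δ ≥ δ_solid → spring goes solid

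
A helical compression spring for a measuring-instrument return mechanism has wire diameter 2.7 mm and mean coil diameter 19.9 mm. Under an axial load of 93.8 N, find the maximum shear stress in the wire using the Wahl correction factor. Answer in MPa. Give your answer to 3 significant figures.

290 MPa

Spring index C = D/d = 19.9/2.7 = 7.3704
K_W = (4C−1)/(4C−4) + 0.615/C = 28.481/25.481 + 0.0834 = 1.2012
τ₀ = 8FD/(πd³) = 8·93.8·19.9/(π·2.7³) = 14933/61.836 = 241.49 MPa
τ_max = K·τ₀ = 1.2012 × 241.49 = 290.08 MPa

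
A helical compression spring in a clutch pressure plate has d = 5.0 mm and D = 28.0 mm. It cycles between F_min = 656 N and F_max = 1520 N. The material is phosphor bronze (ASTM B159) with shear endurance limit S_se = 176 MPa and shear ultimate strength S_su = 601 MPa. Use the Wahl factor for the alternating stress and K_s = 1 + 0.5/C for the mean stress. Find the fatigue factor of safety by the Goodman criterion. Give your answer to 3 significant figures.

0.344

C = D/d = 28.0/5.0 = 5.6000; K_W = (4C−1)/(4C−4)+0.615/C = 1.2729; K_s = 1+0.5/C = 1.0893
F_a = (F_max−F_min)/2 = 432 N; F_m = (F_max+F_min)/2 = 1088 N
τ_a = K_W·8F_aD/(πd³) = 1.2729 × 246.42 = 313.66 MPa
τ_m = K_s·8F_mD/(πd³) = 1.0893 × 620.61 = 676.02 MPa
Goodman: 1/n_f = τ_a/S_se + τ_m/S_su = 313.66/176 + 676.02/601 = 1.78214 + 1.12482 = 2.907
n_f = 1/2.907 = 0.344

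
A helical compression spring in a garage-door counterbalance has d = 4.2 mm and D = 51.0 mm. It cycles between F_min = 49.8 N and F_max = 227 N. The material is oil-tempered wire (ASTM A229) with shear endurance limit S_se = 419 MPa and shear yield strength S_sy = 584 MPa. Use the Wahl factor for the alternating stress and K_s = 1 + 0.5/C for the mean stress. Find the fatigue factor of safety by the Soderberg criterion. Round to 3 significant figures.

1.18

C = D/d = 51.0/4.2 = 12.1429; K_W = (4C−1)/(4C−4)+0.615/C = 1.1180; K_s = 1+0.5/C = 1.0412
F_a = (F_max−F_min)/2 = 88.6 N; F_m = (F_max+F_min)/2 = 138.4 N
τ_a = K_W·8F_aD/(πd³) = 1.1180 × 155.31 = 173.63 MPa
τ_m = K_s·8F_mD/(πd³) = 1.0412 × 242.6 = 252.59 MPa
Soderberg: 1/n_f = τ_a/S_se + τ_m/S_sy = 173.63/419 + 252.59/584 = 0.41439 + 0.43252 = 0.84691
n_f = 1/0.84691 = 1.181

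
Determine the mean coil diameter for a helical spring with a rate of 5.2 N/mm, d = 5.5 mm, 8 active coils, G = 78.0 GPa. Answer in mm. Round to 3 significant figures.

D = (Gd⁴/(8N_a·k))^(1/3) = (78.0×10³·5.5⁴/(8·8·5.2))^(1/3)
  = (214468)^(1/3) = 59.8578 mm

59.9 mm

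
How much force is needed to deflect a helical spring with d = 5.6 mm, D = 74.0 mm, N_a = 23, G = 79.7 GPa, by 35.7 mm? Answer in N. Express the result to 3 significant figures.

k = Gd⁴/(8D³N_a) = (79.7×10³)(5.6⁴)/(8·74.0³·23) = 1.0512 N/mm
F = k·δ = 1.0512 × 35.7 = 37.529 N

37.5 N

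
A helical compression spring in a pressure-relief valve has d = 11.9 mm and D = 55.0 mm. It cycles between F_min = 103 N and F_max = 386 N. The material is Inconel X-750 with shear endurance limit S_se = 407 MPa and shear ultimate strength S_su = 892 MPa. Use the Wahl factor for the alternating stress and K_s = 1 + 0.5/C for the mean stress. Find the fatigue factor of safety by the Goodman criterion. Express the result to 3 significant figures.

C = D/d = 55.0/11.9 = 4.6218; K_W = (4C−1)/(4C−4)+0.615/C = 1.3401; K_s = 1+0.5/C = 1.1082
F_a = (F_max−F_min)/2 = 141.5 N; F_m = (F_max+F_min)/2 = 244.5 N
τ_a = K_W·8F_aD/(πd³) = 1.3401 × 11.76 = 15.76 MPa
τ_m = K_s·8F_mD/(πd³) = 1.1082 × 20.321 = 22.519 MPa
Goodman: 1/n_f = τ_a/S_se + τ_m/S_su = 15.76/407 + 22.519/892 = 0.03872 + 0.02525 = 0.063969
n_f = 1/0.063969 = 15.63

15.6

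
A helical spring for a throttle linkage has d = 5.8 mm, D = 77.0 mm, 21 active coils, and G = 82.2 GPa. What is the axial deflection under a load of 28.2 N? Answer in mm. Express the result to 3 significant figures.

k = Gd⁴/(8D³N_a) = (82.2×10³)(5.8⁴)/(8·77.0³·21) = 1.2128 N/mm
δ = F/k = 28.2 / 1.2128 = 23.251 mm

23.3 mm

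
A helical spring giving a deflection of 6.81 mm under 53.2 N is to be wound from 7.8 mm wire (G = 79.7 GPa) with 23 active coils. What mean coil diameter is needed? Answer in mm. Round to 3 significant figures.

59.0 mm

Required rate k = F/δ = 53.2/6.81 = 7.812 N/mm
D = (Gd⁴/(8N_a·k))^(1/3) = (79.7×10³·7.8⁴/(8·23·7.812))^(1/3)
  = (205236)^(1/3) = 58.9863 mm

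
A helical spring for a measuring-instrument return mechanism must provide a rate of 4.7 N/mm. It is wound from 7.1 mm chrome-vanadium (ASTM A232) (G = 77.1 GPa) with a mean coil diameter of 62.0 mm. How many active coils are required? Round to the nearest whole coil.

22

N_a = Gd⁴/(8D³k) = (77.1×10³ × 7.1⁴)/(8 × 62.0³ × 4.7)
    = 1.95924e+08 / 8.96113e+06 = 21.86 → 22 coils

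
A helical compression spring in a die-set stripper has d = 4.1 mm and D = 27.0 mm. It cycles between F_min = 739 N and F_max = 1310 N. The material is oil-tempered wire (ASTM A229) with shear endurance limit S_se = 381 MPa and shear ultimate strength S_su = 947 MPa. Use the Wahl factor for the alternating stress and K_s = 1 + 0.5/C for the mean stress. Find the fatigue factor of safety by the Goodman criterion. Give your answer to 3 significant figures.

0.481

C = D/d = 27.0/4.1 = 6.5854; K_W = (4C−1)/(4C−4)+0.615/C = 1.2277; K_s = 1+0.5/C = 1.0759
F_a = (F_max−F_min)/2 = 285.5 N; F_m = (F_max+F_min)/2 = 1024.5 N
τ_a = K_W·8F_aD/(πd³) = 1.2277 × 284.81 = 349.65 MPa
τ_m = K_s·8F_mD/(πd³) = 1.0759 × 1022 = 1099.6 MPa
Goodman: 1/n_f = τ_a/S_se + τ_m/S_su = 349.65/381 + 1099.6/947 = 0.91773 + 1.16117 = 2.0789
n_f = 1/2.0789 = 0.481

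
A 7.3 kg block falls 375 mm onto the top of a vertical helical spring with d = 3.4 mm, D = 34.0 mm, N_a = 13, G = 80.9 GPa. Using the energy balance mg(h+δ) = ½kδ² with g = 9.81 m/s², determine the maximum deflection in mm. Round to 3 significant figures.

k = Gd⁴/(8D³N_a) = (80.9×10³)(3.4⁴)/(8·34.0³·13) = 2.6448 N/mm
W = mg = 7.3 × 9.81 = 71.613 N
½kδ² − Wδ − Wh = 0 → δ = (W + √(W² + 2kWh))/k
δ = (71.613 + √(5128.4 + 142052))/2.6448 = (71.613 + 383.64)/2.6448 = 172.13 mm

172 mm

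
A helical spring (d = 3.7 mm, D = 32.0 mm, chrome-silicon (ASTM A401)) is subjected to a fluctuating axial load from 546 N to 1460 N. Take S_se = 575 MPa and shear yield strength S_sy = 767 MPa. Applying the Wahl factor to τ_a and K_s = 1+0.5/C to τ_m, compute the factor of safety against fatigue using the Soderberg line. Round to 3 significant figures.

0.269

C = D/d = 32.0/3.7 = 8.6486; K_W = (4C−1)/(4C−4)+0.615/C = 1.1692; K_s = 1+0.5/C = 1.0578
F_a = (F_max−F_min)/2 = 457 N; F_m = (F_max+F_min)/2 = 1003 N
τ_a = K_W·8F_aD/(πd³) = 1.1692 × 735.19 = 859.56 MPa
τ_m = K_s·8F_mD/(πd³) = 1.0578 × 1613.6 = 1706.8 MPa
Soderberg: 1/n_f = τ_a/S_se + τ_m/S_sy = 859.56/575 + 1706.8/767 = 1.49489 + 2.22535 = 3.7202
n_f = 1/3.7202 = 0.2688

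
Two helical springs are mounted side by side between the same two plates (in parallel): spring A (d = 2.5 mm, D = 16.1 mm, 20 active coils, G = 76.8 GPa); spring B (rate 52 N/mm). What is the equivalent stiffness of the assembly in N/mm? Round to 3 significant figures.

k_A = Gd⁴/(8D³N_a) = (76.8×10³)(2.5⁴)/(8·16.1³·20) = 4.4929 N/mm
Parallel: k_eq = 4.4929 + 52 = 56.493 N/mm

56.5 N/mm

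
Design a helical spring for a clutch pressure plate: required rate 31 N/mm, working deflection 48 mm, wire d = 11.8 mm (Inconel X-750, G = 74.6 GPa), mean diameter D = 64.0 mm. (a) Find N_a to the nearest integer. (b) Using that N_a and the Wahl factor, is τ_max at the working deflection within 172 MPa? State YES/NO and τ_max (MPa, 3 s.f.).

(a) 22 coils; (b) NO, τ_max = 191 MPa

N_a = Gd⁴/(8D³k) = (74.6×10³)(11.8⁴)/(8·64.0³·31) = 22.25 → N_a = 22
Actual rate k = Gd⁴/(8D³·22) = 31.348 N/mm
Working load F = kδ = 31.348·48 = 1504.7 N
C = 64.0/11.8 = 5.4237; K_W = (4C−1)/(4C−4)+0.615/C = 1.2829
τ_max = K_W·8FD/(πd³) = 1.2829·149.26 = 191.48 MPa
τ_max > 172 MPa → exceeds allowable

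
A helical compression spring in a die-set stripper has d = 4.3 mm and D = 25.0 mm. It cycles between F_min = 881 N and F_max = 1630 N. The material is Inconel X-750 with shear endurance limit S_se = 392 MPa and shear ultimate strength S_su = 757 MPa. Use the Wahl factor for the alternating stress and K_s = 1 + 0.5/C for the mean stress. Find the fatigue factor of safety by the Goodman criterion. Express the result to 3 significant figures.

0.415

C = D/d = 25.0/4.3 = 5.8140; K_W = (4C−1)/(4C−4)+0.615/C = 1.2616; K_s = 1+0.5/C = 1.0860
F_a = (F_max−F_min)/2 = 374.5 N; F_m = (F_max+F_min)/2 = 1255.5 N
τ_a = K_W·8F_aD/(πd³) = 1.2616 × 299.87 = 378.3 MPa
τ_m = K_s·8F_mD/(πd³) = 1.0860 × 1005.3 = 1091.7 MPa
Goodman: 1/n_f = τ_a/S_se + τ_m/S_su = 378.3/392 + 1091.7/757 = 0.96506 + 1.44220 = 2.4073
n_f = 1/2.4073 = 0.4154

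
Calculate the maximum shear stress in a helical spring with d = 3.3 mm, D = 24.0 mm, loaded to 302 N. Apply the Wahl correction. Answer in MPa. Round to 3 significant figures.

Spring index C = D/d = 24.0/3.3 = 7.2727
K_W = (4C−1)/(4C−4) + 0.615/C = 28.091/25.091 + 0.0846 = 1.2041
τ₀ = 8FD/(πd³) = 8·302·24.0/(π·3.3³) = 57984/112.9 = 513.59 MPa
τ_max = K·τ₀ = 1.2041 × 513.59 = 618.43 MPa

618 MPa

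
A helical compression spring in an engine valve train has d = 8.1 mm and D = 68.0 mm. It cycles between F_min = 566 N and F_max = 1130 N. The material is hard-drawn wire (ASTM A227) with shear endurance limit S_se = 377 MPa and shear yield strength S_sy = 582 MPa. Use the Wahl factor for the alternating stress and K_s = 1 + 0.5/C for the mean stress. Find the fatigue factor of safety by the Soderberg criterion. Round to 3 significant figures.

1.27

C = D/d = 68.0/8.1 = 8.3951; K_W = (4C−1)/(4C−4)+0.615/C = 1.1747; K_s = 1+0.5/C = 1.0596
F_a = (F_max−F_min)/2 = 282 N; F_m = (F_max+F_min)/2 = 848 N
τ_a = K_W·8F_aD/(πd³) = 1.1747 × 91.885 = 107.93 MPa
τ_m = K_s·8F_mD/(πd³) = 1.0596 × 276.31 = 292.76 MPa
Soderberg: 1/n_f = τ_a/S_se + τ_m/S_sy = 107.93/377 + 292.76/582 = 0.28630 + 0.50303 = 0.78933
n_f = 1/0.78933 = 1.267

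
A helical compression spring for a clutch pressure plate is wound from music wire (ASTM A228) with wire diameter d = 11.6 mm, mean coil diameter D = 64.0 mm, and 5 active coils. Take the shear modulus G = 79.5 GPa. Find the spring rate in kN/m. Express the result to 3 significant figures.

137 kN/m

k = Gd⁴/(8D³N_a) = (79.5×10³ × 11.6⁴) / (8 × 64.0³ × 5)
  = 1.43946e+09 / 1.04858e+07 = 137.28 N/mm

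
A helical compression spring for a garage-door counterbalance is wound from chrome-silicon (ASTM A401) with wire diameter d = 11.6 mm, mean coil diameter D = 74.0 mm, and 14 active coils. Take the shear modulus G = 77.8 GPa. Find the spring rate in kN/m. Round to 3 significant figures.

31.0 kN/m

k = Gd⁴/(8D³N_a) = (77.8×10³ × 11.6⁴) / (8 × 74.0³ × 14)
  = 1.40868e+09 / 4.53851e+07 = 31.038 N/mm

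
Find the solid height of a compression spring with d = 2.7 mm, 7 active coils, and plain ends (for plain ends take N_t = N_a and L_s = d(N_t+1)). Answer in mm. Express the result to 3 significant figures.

21.6 mm

plain ends: N_t = N_a = 7
L_s = d·(N_t+1) = 2.7 × 8 = 21.6 mm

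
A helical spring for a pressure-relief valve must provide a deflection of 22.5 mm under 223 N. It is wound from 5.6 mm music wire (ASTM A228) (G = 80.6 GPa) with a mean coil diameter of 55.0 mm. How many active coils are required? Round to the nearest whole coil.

Required rate k = F/δ = 223/22.5 = 9.9111 N/mm
N_a = Gd⁴/(8D³k) = (80.6×10³ × 5.6⁴)/(8 × 55.0³ × 9.9111)
    = 7.9266e+07 / 1.31917e+07 = 6.009 → 6 coils

6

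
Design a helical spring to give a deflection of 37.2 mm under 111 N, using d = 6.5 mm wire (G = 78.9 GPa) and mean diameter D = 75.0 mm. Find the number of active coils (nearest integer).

14

Required rate k = F/δ = 111/37.2 = 2.9839 N/mm
N_a = Gd⁴/(8D³k) = (78.9×10³ × 6.5⁴)/(8 × 75.0³ × 2.9839)
    = 1.40841e+08 / 1.00706e+07 = 13.99 → 14 coils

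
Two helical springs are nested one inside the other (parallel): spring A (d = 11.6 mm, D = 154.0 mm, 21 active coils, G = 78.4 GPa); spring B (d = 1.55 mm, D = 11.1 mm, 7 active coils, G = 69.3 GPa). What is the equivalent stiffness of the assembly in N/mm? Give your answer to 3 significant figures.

7.54 N/mm

k_A = Gd⁴/(8D³N_a) = (78.4×10³)(11.6⁴)/(8·154.0³·21) = 2.3135 N/mm
k_B = Gd⁴/(8D³N_a) = (69.3×10³)(1.55⁴)/(8·11.1³·7) = 5.2228 N/mm
Parallel: k_eq = 2.3135 + 5.2228 = 7.5363 N/mm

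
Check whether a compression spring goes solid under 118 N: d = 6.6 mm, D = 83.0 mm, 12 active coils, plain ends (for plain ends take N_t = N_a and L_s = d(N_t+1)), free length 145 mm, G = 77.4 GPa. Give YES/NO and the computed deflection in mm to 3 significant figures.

k = Gd⁴/(8D³N_a) = (77.4×10³)(6.6⁴)/(8·83.0³·12) = 2.6755 N/mm
N_t = 12; L_s = 6.6·13 = 85.8 mm; δ_solid = L₀ − L_s = 145 − 85.8 = 59.2 mm
δ = F/k = 118/2.6755 = 44.103 mm
δ < δ_solid → spring does not go solid

NO, δ = 44.1 mm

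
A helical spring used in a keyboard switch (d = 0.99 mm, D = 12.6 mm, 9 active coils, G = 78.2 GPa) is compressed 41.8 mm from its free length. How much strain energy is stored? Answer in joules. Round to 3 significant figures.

k = Gd⁴/(8D³N_a) = (78.2×10³)(0.99⁴)/(8·12.6³·9) = 0.52156 N/mm
U = ½kδ² = 0.5 × 0.52156 × 41.8² = 455.64 N·mm = 0.45564 J

0.456 J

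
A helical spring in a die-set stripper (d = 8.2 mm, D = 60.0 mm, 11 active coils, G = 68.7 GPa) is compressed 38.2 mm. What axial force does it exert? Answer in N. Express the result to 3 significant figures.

k = Gd⁴/(8D³N_a) = (68.7×10³)(8.2⁴)/(8·60.0³·11) = 16.341 N/mm
F = k·δ = 16.341 × 38.2 = 624.22 N

624 N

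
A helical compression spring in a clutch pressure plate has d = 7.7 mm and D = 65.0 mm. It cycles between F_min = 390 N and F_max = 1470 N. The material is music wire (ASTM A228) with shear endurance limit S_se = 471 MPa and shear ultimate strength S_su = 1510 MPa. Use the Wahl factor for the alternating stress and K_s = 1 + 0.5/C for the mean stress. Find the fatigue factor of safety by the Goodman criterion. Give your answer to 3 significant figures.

1.38

C = D/d = 65.0/7.7 = 8.4416; K_W = (4C−1)/(4C−4)+0.615/C = 1.1736; K_s = 1+0.5/C = 1.0592
F_a = (F_max−F_min)/2 = 540 N; F_m = (F_max+F_min)/2 = 930 N
τ_a = K_W·8F_aD/(πd³) = 1.1736 × 195.78 = 229.78 MPa
τ_m = K_s·8F_mD/(πd³) = 1.0592 × 337.18 = 357.15 MPa
Goodman: 1/n_f = τ_a/S_se + τ_m/S_su = 229.78/471 + 357.15/1510 = 0.48785 + 0.23653 = 0.72438
n_f = 1/0.72438 = 1.38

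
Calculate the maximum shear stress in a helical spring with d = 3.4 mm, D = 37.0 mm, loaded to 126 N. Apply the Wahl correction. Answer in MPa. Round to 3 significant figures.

342 MPa

Spring index C = D/d = 37.0/3.4 = 10.8824
K_W = (4C−1)/(4C−4) + 0.615/C = 42.529/39.529 + 0.0565 = 1.1324
τ₀ = 8FD/(πd³) = 8·126·37.0/(π·3.4³) = 37296/123.48 = 302.05 MPa
τ_max = K·τ₀ = 1.1324 × 302.05 = 342.04 MPa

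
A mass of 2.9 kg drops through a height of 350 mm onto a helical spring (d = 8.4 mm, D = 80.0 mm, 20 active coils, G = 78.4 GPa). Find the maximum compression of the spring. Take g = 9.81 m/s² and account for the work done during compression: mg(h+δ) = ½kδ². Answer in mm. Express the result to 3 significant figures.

70.9 mm

k = Gd⁴/(8D³N_a) = (78.4×10³)(8.4⁴)/(8·80.0³·20) = 4.7648 N/mm
W = mg = 2.9 × 9.81 = 28.449 N
½kδ² − Wδ − Wh = 0 → δ = (W + √(W² + 2kWh))/k
δ = (28.449 + √(809.35 + 94887.3))/4.7648 = (28.449 + 309.35)/4.7648 = 70.895 mm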